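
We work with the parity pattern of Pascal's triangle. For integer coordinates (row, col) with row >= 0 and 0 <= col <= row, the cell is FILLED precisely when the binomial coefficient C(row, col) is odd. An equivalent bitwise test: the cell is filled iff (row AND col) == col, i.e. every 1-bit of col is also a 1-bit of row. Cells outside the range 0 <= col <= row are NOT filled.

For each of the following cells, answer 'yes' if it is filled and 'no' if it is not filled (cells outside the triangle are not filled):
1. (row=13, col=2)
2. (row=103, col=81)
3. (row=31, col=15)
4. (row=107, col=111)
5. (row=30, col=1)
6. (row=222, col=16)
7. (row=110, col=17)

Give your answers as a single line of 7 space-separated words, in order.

(13,2): row=0b1101, col=0b10, row AND col = 0b0 = 0; 0 != 2 -> empty
(103,81): row=0b1100111, col=0b1010001, row AND col = 0b1000001 = 65; 65 != 81 -> empty
(31,15): row=0b11111, col=0b1111, row AND col = 0b1111 = 15; 15 == 15 -> filled
(107,111): col outside [0, 107] -> not filled
(30,1): row=0b11110, col=0b1, row AND col = 0b0 = 0; 0 != 1 -> empty
(222,16): row=0b11011110, col=0b10000, row AND col = 0b10000 = 16; 16 == 16 -> filled
(110,17): row=0b1101110, col=0b10001, row AND col = 0b0 = 0; 0 != 17 -> empty

Answer: no no yes no no yes no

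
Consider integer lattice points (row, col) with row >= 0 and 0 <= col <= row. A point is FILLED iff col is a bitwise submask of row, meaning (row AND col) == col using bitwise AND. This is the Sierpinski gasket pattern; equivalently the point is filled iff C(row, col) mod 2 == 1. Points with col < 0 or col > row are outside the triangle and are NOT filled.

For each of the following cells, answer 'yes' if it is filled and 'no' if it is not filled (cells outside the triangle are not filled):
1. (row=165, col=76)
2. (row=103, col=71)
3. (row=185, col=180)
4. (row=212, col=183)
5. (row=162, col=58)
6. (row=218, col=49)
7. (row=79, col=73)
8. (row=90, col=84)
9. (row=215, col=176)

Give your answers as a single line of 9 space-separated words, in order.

(165,76): row=0b10100101, col=0b1001100, row AND col = 0b100 = 4; 4 != 76 -> empty
(103,71): row=0b1100111, col=0b1000111, row AND col = 0b1000111 = 71; 71 == 71 -> filled
(185,180): row=0b10111001, col=0b10110100, row AND col = 0b10110000 = 176; 176 != 180 -> empty
(212,183): row=0b11010100, col=0b10110111, row AND col = 0b10010100 = 148; 148 != 183 -> empty
(162,58): row=0b10100010, col=0b111010, row AND col = 0b100010 = 34; 34 != 58 -> empty
(218,49): row=0b11011010, col=0b110001, row AND col = 0b10000 = 16; 16 != 49 -> empty
(79,73): row=0b1001111, col=0b1001001, row AND col = 0b1001001 = 73; 73 == 73 -> filled
(90,84): row=0b1011010, col=0b1010100, row AND col = 0b1010000 = 80; 80 != 84 -> empty
(215,176): row=0b11010111, col=0b10110000, row AND col = 0b10010000 = 144; 144 != 176 -> empty

Answer: no yes no no no no yes no no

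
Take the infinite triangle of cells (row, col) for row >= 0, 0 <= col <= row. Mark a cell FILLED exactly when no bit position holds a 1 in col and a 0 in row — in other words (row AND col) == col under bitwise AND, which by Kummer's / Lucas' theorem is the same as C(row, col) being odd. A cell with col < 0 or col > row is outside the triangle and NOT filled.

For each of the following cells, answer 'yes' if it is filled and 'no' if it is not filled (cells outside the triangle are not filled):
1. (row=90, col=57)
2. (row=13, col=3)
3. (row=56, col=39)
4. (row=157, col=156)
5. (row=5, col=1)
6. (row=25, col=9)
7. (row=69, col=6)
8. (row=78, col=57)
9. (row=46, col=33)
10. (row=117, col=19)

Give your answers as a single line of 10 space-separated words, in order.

Answer: no no no yes yes yes no no no no

Derivation:
(90,57): row=0b1011010, col=0b111001, row AND col = 0b11000 = 24; 24 != 57 -> empty
(13,3): row=0b1101, col=0b11, row AND col = 0b1 = 1; 1 != 3 -> empty
(56,39): row=0b111000, col=0b100111, row AND col = 0b100000 = 32; 32 != 39 -> empty
(157,156): row=0b10011101, col=0b10011100, row AND col = 0b10011100 = 156; 156 == 156 -> filled
(5,1): row=0b101, col=0b1, row AND col = 0b1 = 1; 1 == 1 -> filled
(25,9): row=0b11001, col=0b1001, row AND col = 0b1001 = 9; 9 == 9 -> filled
(69,6): row=0b1000101, col=0b110, row AND col = 0b100 = 4; 4 != 6 -> empty
(78,57): row=0b1001110, col=0b111001, row AND col = 0b1000 = 8; 8 != 57 -> empty
(46,33): row=0b101110, col=0b100001, row AND col = 0b100000 = 32; 32 != 33 -> empty
(117,19): row=0b1110101, col=0b10011, row AND col = 0b10001 = 17; 17 != 19 -> empty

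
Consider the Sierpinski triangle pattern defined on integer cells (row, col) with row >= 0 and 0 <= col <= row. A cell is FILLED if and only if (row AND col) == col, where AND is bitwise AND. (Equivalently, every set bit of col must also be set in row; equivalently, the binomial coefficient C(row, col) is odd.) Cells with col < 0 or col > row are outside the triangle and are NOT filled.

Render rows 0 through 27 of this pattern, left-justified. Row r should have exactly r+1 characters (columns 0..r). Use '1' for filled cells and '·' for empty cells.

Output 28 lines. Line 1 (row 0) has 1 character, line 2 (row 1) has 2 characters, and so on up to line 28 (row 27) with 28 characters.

r0=0: 1
r1=1: 11
r2=10: 1·1
r3=11: 1111
r4=100: 1···1
r5=101: 11··11
r6=110: 1·1·1·1
r7=111: 11111111
r8=1000: 1·······1
r9=1001: 11······11
r10=1010: 1·1·····1·1
r11=1011: 1111····1111
r12=1100: 1···1···1···1
r13=1101: 11··11··11··11
r14=1110: 1·1·1·1·1·1·1·1
r15=1111: 1111111111111111
r16=10000: 1···············1
r17=10001: 11··············11
r18=10010: 1·1·············1·1
r19=10011: 1111············1111
r20=10100: 1···1···········1···1
r21=10101: 11··11··········11··11
r22=10110: 1·1·1·1·········1·1·1·1
r23=10111: 11111111········11111111
r24=11000: 1·······1·······1·······1
r25=11001: 11······11······11······11
r26=11010: 1·1·····1·1·····1·1·····1·1
r27=11011: 1111····1111····1111····1111

Answer: 1
11
1·1
1111
1···1
11··11
1·1·1·1
11111111
1·······1
11······11
1·1·····1·1
1111····1111
1···1···1···1
11··11··11··11
1·1·1·1·1·1·1·1
1111111111111111
1···············1
11··············11
1·1·············1·1
1111············1111
1···1···········1···1
11··11··········11··11
1·1·1·1·········1·1·1·1
11111111········11111111
1·······1·······1·······1
11······11······11······11
1·1·····1·1·····1·1·····1·1
1111····1111····1111····1111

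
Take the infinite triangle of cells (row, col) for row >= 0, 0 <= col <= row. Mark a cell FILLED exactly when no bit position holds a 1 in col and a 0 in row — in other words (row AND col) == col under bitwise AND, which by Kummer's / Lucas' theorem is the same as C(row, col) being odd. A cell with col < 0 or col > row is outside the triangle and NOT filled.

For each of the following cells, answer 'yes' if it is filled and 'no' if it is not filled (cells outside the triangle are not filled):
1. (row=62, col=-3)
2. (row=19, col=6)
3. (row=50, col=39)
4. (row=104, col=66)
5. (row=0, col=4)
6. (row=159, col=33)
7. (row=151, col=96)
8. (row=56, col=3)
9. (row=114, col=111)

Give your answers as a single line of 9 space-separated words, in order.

Answer: no no no no no no no no no

Derivation:
(62,-3): col outside [0, 62] -> not filled
(19,6): row=0b10011, col=0b110, row AND col = 0b10 = 2; 2 != 6 -> empty
(50,39): row=0b110010, col=0b100111, row AND col = 0b100010 = 34; 34 != 39 -> empty
(104,66): row=0b1101000, col=0b1000010, row AND col = 0b1000000 = 64; 64 != 66 -> empty
(0,4): col outside [0, 0] -> not filled
(159,33): row=0b10011111, col=0b100001, row AND col = 0b1 = 1; 1 != 33 -> empty
(151,96): row=0b10010111, col=0b1100000, row AND col = 0b0 = 0; 0 != 96 -> empty
(56,3): row=0b111000, col=0b11, row AND col = 0b0 = 0; 0 != 3 -> empty
(114,111): row=0b1110010, col=0b1101111, row AND col = 0b1100010 = 98; 98 != 111 -> empty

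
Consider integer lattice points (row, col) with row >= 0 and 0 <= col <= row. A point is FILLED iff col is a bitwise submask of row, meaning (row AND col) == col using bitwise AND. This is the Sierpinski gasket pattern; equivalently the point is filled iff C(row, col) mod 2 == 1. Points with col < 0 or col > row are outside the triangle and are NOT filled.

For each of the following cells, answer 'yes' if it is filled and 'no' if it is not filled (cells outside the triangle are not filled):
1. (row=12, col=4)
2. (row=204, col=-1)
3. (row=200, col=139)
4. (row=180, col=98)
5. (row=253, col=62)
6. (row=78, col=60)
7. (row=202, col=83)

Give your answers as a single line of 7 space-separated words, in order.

Answer: yes no no no no no no

Derivation:
(12,4): row=0b1100, col=0b100, row AND col = 0b100 = 4; 4 == 4 -> filled
(204,-1): col outside [0, 204] -> not filled
(200,139): row=0b11001000, col=0b10001011, row AND col = 0b10001000 = 136; 136 != 139 -> empty
(180,98): row=0b10110100, col=0b1100010, row AND col = 0b100000 = 32; 32 != 98 -> empty
(253,62): row=0b11111101, col=0b111110, row AND col = 0b111100 = 60; 60 != 62 -> empty
(78,60): row=0b1001110, col=0b111100, row AND col = 0b1100 = 12; 12 != 60 -> empty
(202,83): row=0b11001010, col=0b1010011, row AND col = 0b1000010 = 66; 66 != 83 -> empty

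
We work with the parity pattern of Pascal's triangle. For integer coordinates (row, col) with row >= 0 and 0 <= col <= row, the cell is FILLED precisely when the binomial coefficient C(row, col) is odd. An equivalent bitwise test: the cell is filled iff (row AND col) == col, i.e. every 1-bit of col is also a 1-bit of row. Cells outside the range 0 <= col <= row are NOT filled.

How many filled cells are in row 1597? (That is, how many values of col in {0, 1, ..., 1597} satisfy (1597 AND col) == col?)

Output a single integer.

1597 in binary = 11000111101
popcount(1597) = number of 1-bits in 11000111101 = 7
A col c satisfies (1597 AND c) == c iff every set bit of c is also set in 1597; each of the 7 set bits of 1597 can independently be on or off in c.
count = 2^7 = 128

Answer: 128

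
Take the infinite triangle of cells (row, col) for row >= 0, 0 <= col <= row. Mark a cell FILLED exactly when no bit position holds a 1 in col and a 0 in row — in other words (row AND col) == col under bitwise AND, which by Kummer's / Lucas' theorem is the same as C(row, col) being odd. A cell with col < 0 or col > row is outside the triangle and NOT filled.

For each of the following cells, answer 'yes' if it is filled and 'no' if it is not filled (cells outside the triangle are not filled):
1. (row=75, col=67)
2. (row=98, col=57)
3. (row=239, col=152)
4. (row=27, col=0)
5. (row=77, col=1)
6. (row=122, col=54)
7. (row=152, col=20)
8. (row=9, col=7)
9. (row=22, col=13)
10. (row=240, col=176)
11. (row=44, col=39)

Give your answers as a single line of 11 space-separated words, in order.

Answer: yes no no yes yes no no no no yes no

Derivation:
(75,67): row=0b1001011, col=0b1000011, row AND col = 0b1000011 = 67; 67 == 67 -> filled
(98,57): row=0b1100010, col=0b111001, row AND col = 0b100000 = 32; 32 != 57 -> empty
(239,152): row=0b11101111, col=0b10011000, row AND col = 0b10001000 = 136; 136 != 152 -> empty
(27,0): row=0b11011, col=0b0, row AND col = 0b0 = 0; 0 == 0 -> filled
(77,1): row=0b1001101, col=0b1, row AND col = 0b1 = 1; 1 == 1 -> filled
(122,54): row=0b1111010, col=0b110110, row AND col = 0b110010 = 50; 50 != 54 -> empty
(152,20): row=0b10011000, col=0b10100, row AND col = 0b10000 = 16; 16 != 20 -> empty
(9,7): row=0b1001, col=0b111, row AND col = 0b1 = 1; 1 != 7 -> empty
(22,13): row=0b10110, col=0b1101, row AND col = 0b100 = 4; 4 != 13 -> empty
(240,176): row=0b11110000, col=0b10110000, row AND col = 0b10110000 = 176; 176 == 176 -> filled
(44,39): row=0b101100, col=0b100111, row AND col = 0b100100 = 36; 36 != 39 -> empty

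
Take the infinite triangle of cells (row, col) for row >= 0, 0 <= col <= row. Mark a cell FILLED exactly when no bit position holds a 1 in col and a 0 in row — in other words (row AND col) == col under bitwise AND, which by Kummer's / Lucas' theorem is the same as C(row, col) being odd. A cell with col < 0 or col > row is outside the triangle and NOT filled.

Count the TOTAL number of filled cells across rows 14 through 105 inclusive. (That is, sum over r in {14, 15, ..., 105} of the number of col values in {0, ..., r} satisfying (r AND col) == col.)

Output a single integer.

r14=1110 pc3: +8 =8
r15=1111 pc4: +16 =24
r16=10000 pc1: +2 =26
r17=10001 pc2: +4 =30
r18=10010 pc2: +4 =34
r19=10011 pc3: +8 =42
r20=10100 pc2: +4 =46
r21=10101 pc3: +8 =54
r22=10110 pc3: +8 =62
r23=10111 pc4: +16 =78
r24=11000 pc2: +4 =82
r25=11001 pc3: +8 =90
r26=11010 pc3: +8 =98
r27=11011 pc4: +16 =114
r28=11100 pc3: +8 =122
r29=11101 pc4: +16 =138
r30=11110 pc4: +16 =154
r31=11111 pc5: +32 =186
r32=100000 pc1: +2 =188
r33=100001 pc2: +4 =192
r34=100010 pc2: +4 =196
r35=100011 pc3: +8 =204
r36=100100 pc2: +4 =208
r37=100101 pc3: +8 =216
r38=100110 pc3: +8 =224
r39=100111 pc4: +16 =240
r40=101000 pc2: +4 =244
r41=101001 pc3: +8 =252
r42=101010 pc3: +8 =260
r43=101011 pc4: +16 =276
r44=101100 pc3: +8 =284
r45=101101 pc4: +16 =300
r46=101110 pc4: +16 =316
r47=101111 pc5: +32 =348
r48=110000 pc2: +4 =352
r49=110001 pc3: +8 =360
r50=110010 pc3: +8 =368
r51=110011 pc4: +16 =384
r52=110100 pc3: +8 =392
r53=110101 pc4: +16 =408
r54=110110 pc4: +16 =424
r55=110111 pc5: +32 =456
r56=111000 pc3: +8 =464
r57=111001 pc4: +16 =480
r58=111010 pc4: +16 =496
r59=111011 pc5: +32 =528
r60=111100 pc4: +16 =544
r61=111101 pc5: +32 =576
r62=111110 pc5: +32 =608
r63=111111 pc6: +64 =672
r64=1000000 pc1: +2 =674
r65=1000001 pc2: +4 =678
r66=1000010 pc2: +4 =682
r67=1000011 pc3: +8 =690
r68=1000100 pc2: +4 =694
r69=1000101 pc3: +8 =702
r70=1000110 pc3: +8 =710
r71=1000111 pc4: +16 =726
r72=1001000 pc2: +4 =730
r73=1001001 pc3: +8 =738
r74=1001010 pc3: +8 =746
r75=1001011 pc4: +16 =762
r76=1001100 pc3: +8 =770
r77=1001101 pc4: +16 =786
r78=1001110 pc4: +16 =802
r79=1001111 pc5: +32 =834
r80=1010000 pc2: +4 =838
r81=1010001 pc3: +8 =846
r82=1010010 pc3: +8 =854
r83=1010011 pc4: +16 =870
r84=1010100 pc3: +8 =878
r85=1010101 pc4: +16 =894
r86=1010110 pc4: +16 =910
r87=1010111 pc5: +32 =942
r88=1011000 pc3: +8 =950
r89=1011001 pc4: +16 =966
r90=1011010 pc4: +16 =982
r91=1011011 pc5: +32 =1014
r92=1011100 pc4: +16 =1030
r93=1011101 pc5: +32 =1062
r94=1011110 pc5: +32 =1094
r95=1011111 pc6: +64 =1158
r96=1100000 pc2: +4 =1162
r97=1100001 pc3: +8 =1170
r98=1100010 pc3: +8 =1178
r99=1100011 pc4: +16 =1194
r100=1100100 pc3: +8 =1202
r101=1100101 pc4: +16 =1218
r102=1100110 pc4: +16 =1234
r103=1100111 pc5: +32 =1266
r104=1101000 pc3: +8 =1274
r105=1101001 pc4: +16 =1290

Answer: 1290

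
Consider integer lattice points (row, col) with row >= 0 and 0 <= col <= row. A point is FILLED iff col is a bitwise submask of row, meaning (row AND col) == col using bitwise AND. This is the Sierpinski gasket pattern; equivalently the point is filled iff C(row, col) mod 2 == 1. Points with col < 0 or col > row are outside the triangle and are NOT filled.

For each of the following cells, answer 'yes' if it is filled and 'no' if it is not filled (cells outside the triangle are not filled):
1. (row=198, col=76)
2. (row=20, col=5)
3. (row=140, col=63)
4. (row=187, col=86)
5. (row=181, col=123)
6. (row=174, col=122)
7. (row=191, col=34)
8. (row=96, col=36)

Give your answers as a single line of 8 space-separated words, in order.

Answer: no no no no no no yes no

Derivation:
(198,76): row=0b11000110, col=0b1001100, row AND col = 0b1000100 = 68; 68 != 76 -> empty
(20,5): row=0b10100, col=0b101, row AND col = 0b100 = 4; 4 != 5 -> empty
(140,63): row=0b10001100, col=0b111111, row AND col = 0b1100 = 12; 12 != 63 -> empty
(187,86): row=0b10111011, col=0b1010110, row AND col = 0b10010 = 18; 18 != 86 -> empty
(181,123): row=0b10110101, col=0b1111011, row AND col = 0b110001 = 49; 49 != 123 -> empty
(174,122): row=0b10101110, col=0b1111010, row AND col = 0b101010 = 42; 42 != 122 -> empty
(191,34): row=0b10111111, col=0b100010, row AND col = 0b100010 = 34; 34 == 34 -> filled
(96,36): row=0b1100000, col=0b100100, row AND col = 0b100000 = 32; 32 != 36 -> empty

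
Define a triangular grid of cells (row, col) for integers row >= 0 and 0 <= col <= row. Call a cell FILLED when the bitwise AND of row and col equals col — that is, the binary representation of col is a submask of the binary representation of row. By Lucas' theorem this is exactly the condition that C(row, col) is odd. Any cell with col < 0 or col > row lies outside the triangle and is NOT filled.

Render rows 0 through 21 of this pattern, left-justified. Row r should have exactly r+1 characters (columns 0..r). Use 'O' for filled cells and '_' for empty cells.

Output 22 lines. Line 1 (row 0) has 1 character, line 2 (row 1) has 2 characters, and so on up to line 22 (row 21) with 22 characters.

Answer: O
OO
O_O
OOOO
O___O
OO__OO
O_O_O_O
OOOOOOOO
O_______O
OO______OO
O_O_____O_O
OOOO____OOOO
O___O___O___O
OO__OO__OO__OO
O_O_O_O_O_O_O_O
OOOOOOOOOOOOOOOO
O_______________O
OO______________OO
O_O_____________O_O
OOOO____________OOOO
O___O___________O___O
OO__OO__________OO__OO

Derivation:
r0=0: O
r1=1: OO
r2=10: O_O
r3=11: OOOO
r4=100: O___O
r5=101: OO__OO
r6=110: O_O_O_O
r7=111: OOOOOOOO
r8=1000: O_______O
r9=1001: OO______OO
r10=1010: O_O_____O_O
r11=1011: OOOO____OOOO
r12=1100: O___O___O___O
r13=1101: OO__OO__OO__OO
r14=1110: O_O_O_O_O_O_O_O
r15=1111: OOOOOOOOOOOOOOOO
r16=10000: O_______________O
r17=10001: OO______________OO
r18=10010: O_O_____________O_O
r19=10011: OOOO____________OOOO
r20=10100: O___O___________O___O
r21=10101: OO__OO__________OO__OO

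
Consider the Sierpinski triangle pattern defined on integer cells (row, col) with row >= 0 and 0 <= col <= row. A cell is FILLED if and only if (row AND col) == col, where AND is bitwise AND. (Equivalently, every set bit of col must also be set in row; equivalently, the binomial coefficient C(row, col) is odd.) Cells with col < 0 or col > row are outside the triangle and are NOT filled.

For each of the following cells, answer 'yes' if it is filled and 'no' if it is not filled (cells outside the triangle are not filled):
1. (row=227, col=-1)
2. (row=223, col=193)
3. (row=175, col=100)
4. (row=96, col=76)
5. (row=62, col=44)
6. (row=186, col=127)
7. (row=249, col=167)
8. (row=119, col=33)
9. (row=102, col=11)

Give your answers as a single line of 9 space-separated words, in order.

Answer: no yes no no yes no no yes no

Derivation:
(227,-1): col outside [0, 227] -> not filled
(223,193): row=0b11011111, col=0b11000001, row AND col = 0b11000001 = 193; 193 == 193 -> filled
(175,100): row=0b10101111, col=0b1100100, row AND col = 0b100100 = 36; 36 != 100 -> empty
(96,76): row=0b1100000, col=0b1001100, row AND col = 0b1000000 = 64; 64 != 76 -> empty
(62,44): row=0b111110, col=0b101100, row AND col = 0b101100 = 44; 44 == 44 -> filled
(186,127): row=0b10111010, col=0b1111111, row AND col = 0b111010 = 58; 58 != 127 -> empty
(249,167): row=0b11111001, col=0b10100111, row AND col = 0b10100001 = 161; 161 != 167 -> empty
(119,33): row=0b1110111, col=0b100001, row AND col = 0b100001 = 33; 33 == 33 -> filled
(102,11): row=0b1100110, col=0b1011, row AND col = 0b10 = 2; 2 != 11 -> empty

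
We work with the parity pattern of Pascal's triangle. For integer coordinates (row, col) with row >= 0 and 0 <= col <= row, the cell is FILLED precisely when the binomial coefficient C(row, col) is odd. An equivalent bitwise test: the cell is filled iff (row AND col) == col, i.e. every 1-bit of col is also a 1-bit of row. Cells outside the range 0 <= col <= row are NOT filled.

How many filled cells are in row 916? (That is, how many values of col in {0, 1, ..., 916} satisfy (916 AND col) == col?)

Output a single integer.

916 in binary = 1110010100
popcount(916) = number of 1-bits in 1110010100 = 5
A col c satisfies (916 AND c) == c iff every set bit of c is also set in 916; each of the 5 set bits of 916 can independently be on or off in c.
count = 2^5 = 32

Answer: 32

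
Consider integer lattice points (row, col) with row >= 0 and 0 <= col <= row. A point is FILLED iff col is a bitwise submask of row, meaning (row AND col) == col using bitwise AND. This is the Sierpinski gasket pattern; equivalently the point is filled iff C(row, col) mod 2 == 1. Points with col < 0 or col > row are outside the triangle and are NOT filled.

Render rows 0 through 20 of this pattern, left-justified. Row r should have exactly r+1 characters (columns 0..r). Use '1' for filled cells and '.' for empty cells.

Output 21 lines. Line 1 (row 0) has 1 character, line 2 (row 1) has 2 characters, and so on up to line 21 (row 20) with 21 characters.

Answer: 1
11
1.1
1111
1...1
11..11
1.1.1.1
11111111
1.......1
11......11
1.1.....1.1
1111....1111
1...1...1...1
11..11..11..11
1.1.1.1.1.1.1.1
1111111111111111
1...............1
11..............11
1.1.............1.1
1111............1111
1...1...........1...1

Derivation:
r0=0: 1
r1=1: 11
r2=10: 1.1
r3=11: 1111
r4=100: 1...1
r5=101: 11..11
r6=110: 1.1.1.1
r7=111: 11111111
r8=1000: 1.......1
r9=1001: 11......11
r10=1010: 1.1.....1.1
r11=1011: 1111....1111
r12=1100: 1...1...1...1
r13=1101: 11..11..11..11
r14=1110: 1.1.1.1.1.1.1.1
r15=1111: 1111111111111111
r16=10000: 1...............1
r17=10001: 11..............11
r18=10010: 1.1.............1.1
r19=10011: 1111............1111
r20=10100: 1...1...........1...1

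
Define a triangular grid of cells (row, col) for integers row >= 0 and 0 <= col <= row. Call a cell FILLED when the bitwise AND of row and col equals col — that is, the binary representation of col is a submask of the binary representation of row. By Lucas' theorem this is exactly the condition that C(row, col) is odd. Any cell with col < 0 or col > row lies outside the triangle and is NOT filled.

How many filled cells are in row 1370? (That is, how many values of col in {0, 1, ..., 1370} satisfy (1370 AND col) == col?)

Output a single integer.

1370 in binary = 10101011010
popcount(1370) = number of 1-bits in 10101011010 = 6
A col c satisfies (1370 AND c) == c iff every set bit of c is also set in 1370; each of the 6 set bits of 1370 can independently be on or off in c.
count = 2^6 = 64

Answer: 64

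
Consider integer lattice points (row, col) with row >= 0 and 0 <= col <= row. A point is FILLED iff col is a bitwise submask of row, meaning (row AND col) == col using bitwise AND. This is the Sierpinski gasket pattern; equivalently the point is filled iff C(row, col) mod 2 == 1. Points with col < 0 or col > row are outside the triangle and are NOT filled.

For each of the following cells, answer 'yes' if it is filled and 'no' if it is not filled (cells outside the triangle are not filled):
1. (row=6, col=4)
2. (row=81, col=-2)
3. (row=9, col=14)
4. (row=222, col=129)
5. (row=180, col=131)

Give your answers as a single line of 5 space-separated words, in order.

Answer: yes no no no no

Derivation:
(6,4): row=0b110, col=0b100, row AND col = 0b100 = 4; 4 == 4 -> filled
(81,-2): col outside [0, 81] -> not filled
(9,14): col outside [0, 9] -> not filled
(222,129): row=0b11011110, col=0b10000001, row AND col = 0b10000000 = 128; 128 != 129 -> empty
(180,131): row=0b10110100, col=0b10000011, row AND col = 0b10000000 = 128; 128 != 131 -> empty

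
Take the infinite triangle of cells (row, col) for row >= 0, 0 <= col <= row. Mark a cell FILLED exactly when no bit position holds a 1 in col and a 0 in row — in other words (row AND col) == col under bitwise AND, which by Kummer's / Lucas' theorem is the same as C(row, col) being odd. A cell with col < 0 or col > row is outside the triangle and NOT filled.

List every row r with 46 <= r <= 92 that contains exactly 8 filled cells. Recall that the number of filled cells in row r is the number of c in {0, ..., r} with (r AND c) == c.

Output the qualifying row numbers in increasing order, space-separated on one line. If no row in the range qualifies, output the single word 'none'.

Row r has 2^popcount(r) filled cells, so we need popcount(r) = log2(8) = 3.
Scan r = 46..92 and keep those with exactly 3 one-bits:
r=46=101110 popcount=4 -> skip
r=47=101111 popcount=5 -> skip
r=48=110000 popcount=2 -> skip
r=49=110001 popcount=3 -> KEEP
r=50=110010 popcount=3 -> KEEP
r=51=110011 popcount=4 -> skip
r=52=110100 popcount=3 -> KEEP
r=53=110101 popcount=4 -> skip
r=54=110110 popcount=4 -> skip
r=55=110111 popcount=5 -> skip
r=56=111000 popcount=3 -> KEEP
r=57=111001 popcount=4 -> skip
r=58=111010 popcount=4 -> skip
r=59=111011 popcount=5 -> skip
r=60=111100 popcount=4 -> skip
r=61=111101 popcount=5 -> skip
r=62=111110 popcount=5 -> skip
r=63=111111 popcount=6 -> skip
r=64=1000000 popcount=1 -> skip
r=65=1000001 popcount=2 -> skip
r=66=1000010 popcount=2 -> skip
r=67=1000011 popcount=3 -> KEEP
r=68=1000100 popcount=2 -> skip
r=69=1000101 popcount=3 -> KEEP
r=70=1000110 popcount=3 -> KEEP
r=71=1000111 popcount=4 -> skip
r=72=1001000 popcount=2 -> skip
r=73=1001001 popcount=3 -> KEEP
r=74=1001010 popcount=3 -> KEEP
r=75=1001011 popcount=4 -> skip
r=76=1001100 popcount=3 -> KEEP
r=77=1001101 popcount=4 -> skip
r=78=1001110 popcount=4 -> skip
r=79=1001111 popcount=5 -> skip
r=80=1010000 popcount=2 -> skip
r=81=1010001 popcount=3 -> KEEP
r=82=1010010 popcount=3 -> KEEP
r=83=1010011 popcount=4 -> skip
r=84=1010100 popcount=3 -> KEEP
r=85=1010101 popcount=4 -> skip
r=86=1010110 popcount=4 -> skip
r=87=1010111 popcount=5 -> skip
r=88=1011000 popcount=3 -> KEEP
r=89=1011001 popcount=4 -> skip
r=90=1011010 popcount=4 -> skip
r=91=1011011 popcount=5 -> skip
r=92=1011100 popcount=4 -> skip
Kept rows: 49 50 52 56 67 69 70 73 74 76 81 82 84 88

Answer: 49 50 52 56 67 69 70 73 74 76 81 82 84 88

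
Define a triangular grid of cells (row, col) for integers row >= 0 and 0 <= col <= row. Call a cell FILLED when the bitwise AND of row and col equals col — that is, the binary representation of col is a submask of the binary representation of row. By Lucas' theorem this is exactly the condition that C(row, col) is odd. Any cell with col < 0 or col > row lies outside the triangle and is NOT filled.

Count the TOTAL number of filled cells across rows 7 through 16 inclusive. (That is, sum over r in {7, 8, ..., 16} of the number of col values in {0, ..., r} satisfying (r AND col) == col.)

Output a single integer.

Answer: 64

Derivation:
r7=111 pc3: +8 =8
r8=1000 pc1: +2 =10
r9=1001 pc2: +4 =14
r10=1010 pc2: +4 =18
r11=1011 pc3: +8 =26
r12=1100 pc2: +4 =30
r13=1101 pc3: +8 =38
r14=1110 pc3: +8 =46
r15=1111 pc4: +16 =62
r16=10000 pc1: +2 =64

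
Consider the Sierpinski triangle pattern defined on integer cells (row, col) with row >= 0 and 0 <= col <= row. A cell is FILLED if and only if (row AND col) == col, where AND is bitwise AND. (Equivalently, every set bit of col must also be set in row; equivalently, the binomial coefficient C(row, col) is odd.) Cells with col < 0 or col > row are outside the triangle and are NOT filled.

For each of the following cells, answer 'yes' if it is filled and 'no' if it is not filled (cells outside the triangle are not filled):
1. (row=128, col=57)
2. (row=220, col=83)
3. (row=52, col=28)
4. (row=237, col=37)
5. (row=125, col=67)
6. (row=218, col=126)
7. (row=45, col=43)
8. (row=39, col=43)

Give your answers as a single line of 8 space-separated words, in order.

(128,57): row=0b10000000, col=0b111001, row AND col = 0b0 = 0; 0 != 57 -> empty
(220,83): row=0b11011100, col=0b1010011, row AND col = 0b1010000 = 80; 80 != 83 -> empty
(52,28): row=0b110100, col=0b11100, row AND col = 0b10100 = 20; 20 != 28 -> empty
(237,37): row=0b11101101, col=0b100101, row AND col = 0b100101 = 37; 37 == 37 -> filled
(125,67): row=0b1111101, col=0b1000011, row AND col = 0b1000001 = 65; 65 != 67 -> empty
(218,126): row=0b11011010, col=0b1111110, row AND col = 0b1011010 = 90; 90 != 126 -> empty
(45,43): row=0b101101, col=0b101011, row AND col = 0b101001 = 41; 41 != 43 -> empty
(39,43): col outside [0, 39] -> not filled

Answer: no no no yes no no no no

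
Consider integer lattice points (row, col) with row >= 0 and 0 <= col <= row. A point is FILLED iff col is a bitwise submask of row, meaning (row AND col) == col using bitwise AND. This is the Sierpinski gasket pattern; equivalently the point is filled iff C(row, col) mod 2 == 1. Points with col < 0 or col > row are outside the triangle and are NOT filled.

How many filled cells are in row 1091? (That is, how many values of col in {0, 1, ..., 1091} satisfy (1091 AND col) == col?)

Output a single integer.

Answer: 16

Derivation:
1091 in binary = 10001000011
popcount(1091) = number of 1-bits in 10001000011 = 4
A col c satisfies (1091 AND c) == c iff every set bit of c is also set in 1091; each of the 4 set bits of 1091 can independently be on or off in c.
count = 2^4 = 16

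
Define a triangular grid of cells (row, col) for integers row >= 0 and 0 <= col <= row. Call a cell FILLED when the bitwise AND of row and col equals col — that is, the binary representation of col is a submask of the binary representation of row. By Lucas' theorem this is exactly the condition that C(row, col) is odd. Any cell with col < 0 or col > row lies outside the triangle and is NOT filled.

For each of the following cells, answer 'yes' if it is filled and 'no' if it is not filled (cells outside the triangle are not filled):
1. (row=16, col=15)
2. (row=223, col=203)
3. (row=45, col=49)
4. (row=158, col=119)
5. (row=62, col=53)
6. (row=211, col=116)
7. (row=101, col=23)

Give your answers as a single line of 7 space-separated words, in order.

Answer: no yes no no no no no

Derivation:
(16,15): row=0b10000, col=0b1111, row AND col = 0b0 = 0; 0 != 15 -> empty
(223,203): row=0b11011111, col=0b11001011, row AND col = 0b11001011 = 203; 203 == 203 -> filled
(45,49): col outside [0, 45] -> not filled
(158,119): row=0b10011110, col=0b1110111, row AND col = 0b10110 = 22; 22 != 119 -> empty
(62,53): row=0b111110, col=0b110101, row AND col = 0b110100 = 52; 52 != 53 -> empty
(211,116): row=0b11010011, col=0b1110100, row AND col = 0b1010000 = 80; 80 != 116 -> empty
(101,23): row=0b1100101, col=0b10111, row AND col = 0b101 = 5; 5 != 23 -> empty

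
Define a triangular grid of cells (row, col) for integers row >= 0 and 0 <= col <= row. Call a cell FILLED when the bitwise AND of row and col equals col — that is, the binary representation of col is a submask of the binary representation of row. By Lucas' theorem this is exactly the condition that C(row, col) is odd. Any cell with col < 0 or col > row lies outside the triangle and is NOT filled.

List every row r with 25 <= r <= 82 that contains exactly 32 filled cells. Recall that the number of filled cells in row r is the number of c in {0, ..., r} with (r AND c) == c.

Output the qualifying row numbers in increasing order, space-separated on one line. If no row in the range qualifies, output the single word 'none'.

Row r has 2^popcount(r) filled cells, so we need popcount(r) = log2(32) = 5.
Scan r = 25..82 and keep those with exactly 5 one-bits:
r=25=11001 popcount=3 -> skip
r=26=11010 popcount=3 -> skip
r=27=11011 popcount=4 -> skip
r=28=11100 popcount=3 -> skip
r=29=11101 popcount=4 -> skip
r=30=11110 popcount=4 -> skip
r=31=11111 popcount=5 -> KEEP
r=32=100000 popcount=1 -> skip
r=33=100001 popcount=2 -> skip
r=34=100010 popcount=2 -> skip
r=35=100011 popcount=3 -> skip
r=36=100100 popcount=2 -> skip
r=37=100101 popcount=3 -> skip
r=38=100110 popcount=3 -> skip
r=39=100111 popcount=4 -> skip
r=40=101000 popcount=2 -> skip
r=41=101001 popcount=3 -> skip
r=42=101010 popcount=3 -> skip
r=43=101011 popcount=4 -> skip
r=44=101100 popcount=3 -> skip
r=45=101101 popcount=4 -> skip
r=46=101110 popcount=4 -> skip
r=47=101111 popcount=5 -> KEEP
r=48=110000 popcount=2 -> skip
r=49=110001 popcount=3 -> skip
r=50=110010 popcount=3 -> skip
r=51=110011 popcount=4 -> skip
r=52=110100 popcount=3 -> skip
r=53=110101 popcount=4 -> skip
r=54=110110 popcount=4 -> skip
r=55=110111 popcount=5 -> KEEP
r=56=111000 popcount=3 -> skip
r=57=111001 popcount=4 -> skip
r=58=111010 popcount=4 -> skip
r=59=111011 popcount=5 -> KEEP
r=60=111100 popcount=4 -> skip
r=61=111101 popcount=5 -> KEEP
r=62=111110 popcount=5 -> KEEP
r=63=111111 popcount=6 -> skip
r=64=1000000 popcount=1 -> skip
r=65=1000001 popcount=2 -> skip
r=66=1000010 popcount=2 -> skip
r=67=1000011 popcount=3 -> skip
r=68=1000100 popcount=2 -> skip
r=69=1000101 popcount=3 -> skip
r=70=1000110 popcount=3 -> skip
r=71=1000111 popcount=4 -> skip
r=72=1001000 popcount=2 -> skip
r=73=1001001 popcount=3 -> skip
r=74=1001010 popcount=3 -> skip
r=75=1001011 popcount=4 -> skip
r=76=1001100 popcount=3 -> skip
r=77=1001101 popcount=4 -> skip
r=78=1001110 popcount=4 -> skip
r=79=1001111 popcount=5 -> KEEP
r=80=1010000 popcount=2 -> skip
r=81=1010001 popcount=3 -> skip
r=82=1010010 popcount=3 -> skip
Kept rows: 31 47 55 59 61 62 79

Answer: 31 47 55 59 61 62 79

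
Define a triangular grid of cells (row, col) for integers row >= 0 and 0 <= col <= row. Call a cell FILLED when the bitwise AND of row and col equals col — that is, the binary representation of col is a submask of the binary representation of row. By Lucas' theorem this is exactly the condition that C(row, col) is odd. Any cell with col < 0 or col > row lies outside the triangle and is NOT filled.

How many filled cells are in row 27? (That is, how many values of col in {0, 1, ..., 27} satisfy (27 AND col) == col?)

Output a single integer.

27 in binary = 11011
popcount(27) = number of 1-bits in 11011 = 4
A col c satisfies (27 AND c) == c iff every set bit of c is also set in 27; each of the 4 set bits of 27 can independently be on or off in c.
count = 2^4 = 16

Answer: 16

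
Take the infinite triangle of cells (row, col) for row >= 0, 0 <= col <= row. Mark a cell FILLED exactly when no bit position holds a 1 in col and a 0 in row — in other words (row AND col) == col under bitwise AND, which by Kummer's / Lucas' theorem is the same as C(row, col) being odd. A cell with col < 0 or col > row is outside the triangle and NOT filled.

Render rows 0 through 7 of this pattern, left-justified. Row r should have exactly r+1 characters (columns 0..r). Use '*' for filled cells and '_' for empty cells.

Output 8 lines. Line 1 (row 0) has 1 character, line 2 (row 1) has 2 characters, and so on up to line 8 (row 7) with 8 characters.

Answer: *
**
*_*
****
*___*
**__**
*_*_*_*
********

Derivation:
r0=0: *
r1=1: **
r2=10: *_*
r3=11: ****
r4=100: *___*
r5=101: **__**
r6=110: *_*_*_*
r7=111: ********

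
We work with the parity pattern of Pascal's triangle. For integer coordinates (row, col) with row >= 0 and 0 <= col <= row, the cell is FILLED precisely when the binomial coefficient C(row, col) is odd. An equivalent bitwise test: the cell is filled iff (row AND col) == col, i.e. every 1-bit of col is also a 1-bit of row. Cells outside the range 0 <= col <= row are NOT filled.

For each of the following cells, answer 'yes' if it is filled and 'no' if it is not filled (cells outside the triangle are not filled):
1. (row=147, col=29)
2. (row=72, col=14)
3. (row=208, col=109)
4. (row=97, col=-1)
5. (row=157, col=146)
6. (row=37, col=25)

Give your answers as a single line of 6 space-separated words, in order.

Answer: no no no no no no

Derivation:
(147,29): row=0b10010011, col=0b11101, row AND col = 0b10001 = 17; 17 != 29 -> empty
(72,14): row=0b1001000, col=0b1110, row AND col = 0b1000 = 8; 8 != 14 -> empty
(208,109): row=0b11010000, col=0b1101101, row AND col = 0b1000000 = 64; 64 != 109 -> empty
(97,-1): col outside [0, 97] -> not filled
(157,146): row=0b10011101, col=0b10010010, row AND col = 0b10010000 = 144; 144 != 146 -> empty
(37,25): row=0b100101, col=0b11001, row AND col = 0b1 = 1; 1 != 25 -> empty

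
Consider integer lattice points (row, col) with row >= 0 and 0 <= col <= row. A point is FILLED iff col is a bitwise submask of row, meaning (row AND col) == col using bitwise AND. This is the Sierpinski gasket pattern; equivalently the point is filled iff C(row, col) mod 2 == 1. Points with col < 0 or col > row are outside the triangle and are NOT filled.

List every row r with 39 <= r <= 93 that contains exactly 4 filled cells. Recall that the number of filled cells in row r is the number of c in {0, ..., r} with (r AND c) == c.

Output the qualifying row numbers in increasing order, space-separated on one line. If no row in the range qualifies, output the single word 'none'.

Row r has 2^popcount(r) filled cells, so we need popcount(r) = log2(4) = 2.
Scan r = 39..93 and keep those with exactly 2 one-bits:
r=39=100111 popcount=4 -> skip
r=40=101000 popcount=2 -> KEEP
r=41=101001 popcount=3 -> skip
r=42=101010 popcount=3 -> skip
r=43=101011 popcount=4 -> skip
r=44=101100 popcount=3 -> skip
r=45=101101 popcount=4 -> skip
r=46=101110 popcount=4 -> skip
r=47=101111 popcount=5 -> skip
r=48=110000 popcount=2 -> KEEP
r=49=110001 popcount=3 -> skip
r=50=110010 popcount=3 -> skip
r=51=110011 popcount=4 -> skip
r=52=110100 popcount=3 -> skip
r=53=110101 popcount=4 -> skip
r=54=110110 popcount=4 -> skip
r=55=110111 popcount=5 -> skip
r=56=111000 popcount=3 -> skip
r=57=111001 popcount=4 -> skip
r=58=111010 popcount=4 -> skip
r=59=111011 popcount=5 -> skip
r=60=111100 popcount=4 -> skip
r=61=111101 popcount=5 -> skip
r=62=111110 popcount=5 -> skip
r=63=111111 popcount=6 -> skip
r=64=1000000 popcount=1 -> skip
r=65=1000001 popcount=2 -> KEEP
r=66=1000010 popcount=2 -> KEEP
r=67=1000011 popcount=3 -> skip
r=68=1000100 popcount=2 -> KEEP
r=69=1000101 popcount=3 -> skip
r=70=1000110 popcount=3 -> skip
r=71=1000111 popcount=4 -> skip
r=72=1001000 popcount=2 -> KEEP
r=73=1001001 popcount=3 -> skip
r=74=1001010 popcount=3 -> skip
r=75=1001011 popcount=4 -> skip
r=76=1001100 popcount=3 -> skip
r=77=1001101 popcount=4 -> skip
r=78=1001110 popcount=4 -> skip
r=79=1001111 popcount=5 -> skip
r=80=1010000 popcount=2 -> KEEP
r=81=1010001 popcount=3 -> skip
r=82=1010010 popcount=3 -> skip
r=83=1010011 popcount=4 -> skip
r=84=1010100 popcount=3 -> skip
r=85=1010101 popcount=4 -> skip
r=86=1010110 popcount=4 -> skip
r=87=1010111 popcount=5 -> skip
r=88=1011000 popcount=3 -> skip
r=89=1011001 popcount=4 -> skip
r=90=1011010 popcount=4 -> skip
r=91=1011011 popcount=5 -> skip
r=92=1011100 popcount=4 -> skip
r=93=1011101 popcount=5 -> skip
Kept rows: 40 48 65 66 68 72 80

Answer: 40 48 65 66 68 72 80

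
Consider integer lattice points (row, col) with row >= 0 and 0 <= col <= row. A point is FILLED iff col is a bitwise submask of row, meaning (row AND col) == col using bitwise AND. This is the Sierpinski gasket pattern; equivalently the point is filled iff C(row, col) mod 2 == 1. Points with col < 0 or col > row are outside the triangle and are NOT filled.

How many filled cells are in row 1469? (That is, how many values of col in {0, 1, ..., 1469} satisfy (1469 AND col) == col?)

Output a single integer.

Answer: 256

Derivation:
1469 in binary = 10110111101
popcount(1469) = number of 1-bits in 10110111101 = 8
A col c satisfies (1469 AND c) == c iff every set bit of c is also set in 1469; each of the 8 set bits of 1469 can independently be on or off in c.
count = 2^8 = 256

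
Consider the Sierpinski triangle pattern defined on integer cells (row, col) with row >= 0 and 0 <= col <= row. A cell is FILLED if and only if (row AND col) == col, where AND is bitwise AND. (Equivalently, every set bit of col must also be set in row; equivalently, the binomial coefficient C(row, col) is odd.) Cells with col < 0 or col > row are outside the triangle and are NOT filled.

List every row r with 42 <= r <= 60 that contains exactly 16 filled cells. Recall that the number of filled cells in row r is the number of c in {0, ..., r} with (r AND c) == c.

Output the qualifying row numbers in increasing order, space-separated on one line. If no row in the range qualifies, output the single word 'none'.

Answer: 43 45 46 51 53 54 57 58 60

Derivation:
Row r has 2^popcount(r) filled cells, so we need popcount(r) = log2(16) = 4.
Scan r = 42..60 and keep those with exactly 4 one-bits:
r=42=101010 popcount=3 -> skip
r=43=101011 popcount=4 -> KEEP
r=44=101100 popcount=3 -> skip
r=45=101101 popcount=4 -> KEEP
r=46=101110 popcount=4 -> KEEP
r=47=101111 popcount=5 -> skip
r=48=110000 popcount=2 -> skip
r=49=110001 popcount=3 -> skip
r=50=110010 popcount=3 -> skip
r=51=110011 popcount=4 -> KEEP
r=52=110100 popcount=3 -> skip
r=53=110101 popcount=4 -> KEEP
r=54=110110 popcount=4 -> KEEP
r=55=110111 popcount=5 -> skip
r=56=111000 popcount=3 -> skip
r=57=111001 popcount=4 -> KEEP
r=58=111010 popcount=4 -> KEEP
r=59=111011 popcount=5 -> skip
r=60=111100 popcount=4 -> KEEP
Kept rows: 43 45 46 51 53 54 57 58 60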